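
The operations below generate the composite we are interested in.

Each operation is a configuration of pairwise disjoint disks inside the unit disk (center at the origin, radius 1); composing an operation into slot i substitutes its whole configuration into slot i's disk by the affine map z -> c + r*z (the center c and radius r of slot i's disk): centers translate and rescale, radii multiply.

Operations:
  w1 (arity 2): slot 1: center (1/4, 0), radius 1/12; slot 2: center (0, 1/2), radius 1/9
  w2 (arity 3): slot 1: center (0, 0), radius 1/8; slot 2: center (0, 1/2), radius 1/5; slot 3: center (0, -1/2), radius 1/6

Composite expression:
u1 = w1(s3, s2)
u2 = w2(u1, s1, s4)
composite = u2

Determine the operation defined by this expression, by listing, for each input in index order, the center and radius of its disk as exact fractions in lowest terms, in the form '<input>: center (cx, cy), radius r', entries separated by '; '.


Follow each s-input down from w2: c' goes to c + r*c', radius to r*r'.
s3: after 2 affine steps, its disk has center (1/32, 0), radius 1/96
s2: after 2 affine steps, its disk has center (0, 1/16), radius 1/72
s1: after 1 affine step, its disk has center (0, 1/2), radius 1/5
s4: after 1 affine step, its disk has center (0, -1/2), radius 1/6

s1: center (0, 1/2), radius 1/5; s2: center (0, 1/16), radius 1/72; s3: center (1/32, 0), radius 1/96; s4: center (0, -1/2), radius 1/6


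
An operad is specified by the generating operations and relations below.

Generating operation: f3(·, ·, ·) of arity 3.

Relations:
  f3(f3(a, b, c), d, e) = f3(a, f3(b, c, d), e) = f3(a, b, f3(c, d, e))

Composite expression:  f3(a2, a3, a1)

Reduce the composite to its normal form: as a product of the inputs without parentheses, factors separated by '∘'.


a2 ∘ a3 ∘ a1

Every regrouping of f3 is equal, so read the a-inputs in written order.
f3(a2, a3, a1) unparenthesizes to a2 ∘ a3 ∘ a1


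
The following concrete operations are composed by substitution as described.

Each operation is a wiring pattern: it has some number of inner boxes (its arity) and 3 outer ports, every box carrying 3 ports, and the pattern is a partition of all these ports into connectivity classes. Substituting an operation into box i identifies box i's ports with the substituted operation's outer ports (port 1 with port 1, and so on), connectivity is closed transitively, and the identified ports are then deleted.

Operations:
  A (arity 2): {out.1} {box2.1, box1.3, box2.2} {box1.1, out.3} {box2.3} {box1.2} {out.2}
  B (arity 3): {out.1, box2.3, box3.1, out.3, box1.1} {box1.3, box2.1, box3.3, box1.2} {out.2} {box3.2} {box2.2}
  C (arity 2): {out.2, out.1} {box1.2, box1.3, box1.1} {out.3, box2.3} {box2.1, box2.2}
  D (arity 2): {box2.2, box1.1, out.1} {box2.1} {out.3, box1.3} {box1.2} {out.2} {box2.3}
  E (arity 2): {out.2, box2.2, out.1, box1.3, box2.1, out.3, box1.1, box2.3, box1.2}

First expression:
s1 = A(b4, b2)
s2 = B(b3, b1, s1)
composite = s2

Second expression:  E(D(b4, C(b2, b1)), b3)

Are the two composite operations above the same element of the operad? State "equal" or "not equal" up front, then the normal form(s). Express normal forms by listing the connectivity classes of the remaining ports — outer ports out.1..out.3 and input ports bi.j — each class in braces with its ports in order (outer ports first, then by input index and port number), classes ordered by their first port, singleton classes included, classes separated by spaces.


not equal: they reduce to {out.1, out.3, b1.3, b3.1} {out.2} {b1.1, b3.2, b3.3, b4.1} {b1.2} {b2.1, b2.2, b4.3} {b2.3} {b4.2} and {out.1, out.2, out.3, b3.1, b3.2, b3.3, b4.1, b4.3} {b1.1, b1.2} {b1.3} {b2.1, b2.2, b2.3} {b4.2}

Normal form of the first expression: {out.1, out.3, b1.3, b3.1} {out.2} {b1.1, b3.2, b3.3, b4.1} {b1.2} {b2.1, b2.2, b4.3} {b2.3} {b4.2}
Normal form of the second expression: {out.1, out.2, out.3, b3.1, b3.2, b3.3, b4.1, b4.3} {b1.1, b1.2} {b1.3} {b2.1, b2.2, b2.3} {b4.2}
They disagree, so not equal.


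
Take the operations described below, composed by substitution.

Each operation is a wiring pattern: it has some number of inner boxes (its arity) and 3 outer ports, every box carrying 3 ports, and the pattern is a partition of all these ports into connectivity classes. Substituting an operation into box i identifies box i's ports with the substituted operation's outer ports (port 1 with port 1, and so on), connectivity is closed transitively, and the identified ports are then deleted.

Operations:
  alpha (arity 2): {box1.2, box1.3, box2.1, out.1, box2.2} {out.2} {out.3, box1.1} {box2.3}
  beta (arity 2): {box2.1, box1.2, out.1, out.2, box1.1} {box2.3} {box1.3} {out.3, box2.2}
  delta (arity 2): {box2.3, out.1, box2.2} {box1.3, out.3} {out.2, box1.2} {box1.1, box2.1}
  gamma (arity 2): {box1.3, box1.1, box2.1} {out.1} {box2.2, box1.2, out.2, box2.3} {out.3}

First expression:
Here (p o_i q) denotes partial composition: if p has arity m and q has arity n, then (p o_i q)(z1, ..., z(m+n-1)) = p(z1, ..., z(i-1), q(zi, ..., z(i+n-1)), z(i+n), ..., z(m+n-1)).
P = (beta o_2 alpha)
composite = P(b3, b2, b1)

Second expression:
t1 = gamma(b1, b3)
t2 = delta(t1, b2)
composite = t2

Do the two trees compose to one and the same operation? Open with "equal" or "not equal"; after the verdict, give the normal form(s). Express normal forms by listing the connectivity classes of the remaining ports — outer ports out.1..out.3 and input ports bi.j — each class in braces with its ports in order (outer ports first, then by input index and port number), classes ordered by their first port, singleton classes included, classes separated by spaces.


not equal: they reduce to {out.1, out.2, b1.1, b1.2, b2.2, b2.3, b3.1, b3.2} {out.3} {b1.3} {b2.1} {b3.3} and {out.1, b2.2, b2.3} {out.2, b1.2, b3.2, b3.3} {out.3} {b1.1, b1.3, b3.1} {b2.1}

In normal form, the first expression is {out.1, out.2, b1.1, b1.2, b2.2, b2.3, b3.1, b3.2} {out.3} {b1.3} {b2.1} {b3.3}
In normal form, the second expression is {out.1, b2.2, b2.3} {out.2, b1.2, b3.2, b3.3} {out.3} {b1.1, b1.3, b3.1} {b2.1}
Distinct normal forms: not equal.


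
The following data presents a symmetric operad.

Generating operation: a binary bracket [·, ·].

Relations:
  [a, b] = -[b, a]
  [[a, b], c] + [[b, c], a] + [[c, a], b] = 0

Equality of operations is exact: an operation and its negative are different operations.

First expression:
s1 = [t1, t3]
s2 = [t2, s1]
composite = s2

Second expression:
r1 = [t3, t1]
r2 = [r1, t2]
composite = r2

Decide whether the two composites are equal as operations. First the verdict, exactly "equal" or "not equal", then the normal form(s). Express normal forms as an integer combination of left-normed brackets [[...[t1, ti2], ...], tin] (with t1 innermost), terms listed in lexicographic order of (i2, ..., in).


In normal form, the first expression is -[[t1, t3], t2]
In normal form, the second expression is -[[t1, t3], t2]
The normal forms match — equal.

equal — both sides give -[[t1, t3], t2]


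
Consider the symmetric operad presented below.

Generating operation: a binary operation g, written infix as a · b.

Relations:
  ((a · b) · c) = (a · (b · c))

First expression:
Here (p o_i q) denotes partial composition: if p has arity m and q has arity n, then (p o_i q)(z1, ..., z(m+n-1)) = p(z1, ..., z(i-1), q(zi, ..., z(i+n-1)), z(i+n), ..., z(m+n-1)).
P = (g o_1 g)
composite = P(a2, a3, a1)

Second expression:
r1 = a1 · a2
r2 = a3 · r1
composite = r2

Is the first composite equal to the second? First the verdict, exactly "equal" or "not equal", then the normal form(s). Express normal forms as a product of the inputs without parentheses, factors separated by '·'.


The first expression reduces to a2 · a3 · a1
The second expression reduces to a3 · a1 · a2
Different reductions; not equal.

not equal: they reduce to a2 · a3 · a1 and a3 · a1 · a2


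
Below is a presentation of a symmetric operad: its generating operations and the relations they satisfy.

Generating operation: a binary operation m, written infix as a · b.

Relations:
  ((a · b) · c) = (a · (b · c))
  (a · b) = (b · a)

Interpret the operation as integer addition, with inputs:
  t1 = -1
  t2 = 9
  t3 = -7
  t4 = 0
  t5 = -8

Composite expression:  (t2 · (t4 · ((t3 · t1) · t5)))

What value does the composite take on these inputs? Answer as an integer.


-7

(t3 · t1) = -8
((t3 · t1) · t5) = -16
(t4 · ((t3 · t1) · t5)) = -16
(t2 · (t4 · ((t3 · t1) · t5))) = -7


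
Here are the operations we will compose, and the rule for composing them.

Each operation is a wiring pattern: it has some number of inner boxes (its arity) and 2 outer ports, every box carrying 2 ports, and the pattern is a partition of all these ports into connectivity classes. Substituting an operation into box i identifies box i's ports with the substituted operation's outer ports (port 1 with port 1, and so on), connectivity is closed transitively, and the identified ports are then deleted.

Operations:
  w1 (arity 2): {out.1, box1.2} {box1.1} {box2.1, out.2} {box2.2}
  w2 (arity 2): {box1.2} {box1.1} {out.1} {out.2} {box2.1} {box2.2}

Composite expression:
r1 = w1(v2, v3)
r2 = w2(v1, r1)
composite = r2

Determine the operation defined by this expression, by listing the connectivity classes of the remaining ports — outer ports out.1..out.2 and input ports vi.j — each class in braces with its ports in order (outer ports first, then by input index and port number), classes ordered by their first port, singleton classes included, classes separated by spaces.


{out.1} {out.2} {v1.1} {v1.2} {v2.1} {v2.2} {v3.1} {v3.2}

Treat the ports identified at w2 as solder joints: merge, then drop.
the subtree at w1 composes to {out.1, v2.2} {out.2, v3.1} {v2.1} {v3.2} on (v2, v3); out.j = own outer ports
the subtree at w2 composes to {out.1} {out.2} {v1.1} {v1.2} {v2.1} {v2.2} {v3.1} {v3.2} on (v1, v2, v3); out.j = own outer ports


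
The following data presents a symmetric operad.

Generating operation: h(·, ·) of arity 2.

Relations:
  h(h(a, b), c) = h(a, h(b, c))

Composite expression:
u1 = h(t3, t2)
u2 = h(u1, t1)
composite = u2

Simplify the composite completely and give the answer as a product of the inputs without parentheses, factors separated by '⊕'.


Every regrouping of h is equal, so read the t-inputs in written order.
h(t3, t2) spells out as t3 ⊕ t2
h(h(t3, t2), t1) spells out as t3 ⊕ t2 ⊕ t1

t3 ⊕ t2 ⊕ t1


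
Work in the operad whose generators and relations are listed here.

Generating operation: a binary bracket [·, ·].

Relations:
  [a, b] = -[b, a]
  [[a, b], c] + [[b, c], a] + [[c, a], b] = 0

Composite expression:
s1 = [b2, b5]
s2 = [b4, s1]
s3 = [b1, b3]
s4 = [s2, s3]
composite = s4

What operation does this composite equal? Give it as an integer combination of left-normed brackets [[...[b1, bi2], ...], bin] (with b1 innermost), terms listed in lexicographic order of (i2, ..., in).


[[[[b1, b3], b2], b5], b4] - [[[[b1, b3], b4], b2], b5] + [[[[b1, b3], b4], b5], b2] - [[[[b1, b3], b5], b2], b4]


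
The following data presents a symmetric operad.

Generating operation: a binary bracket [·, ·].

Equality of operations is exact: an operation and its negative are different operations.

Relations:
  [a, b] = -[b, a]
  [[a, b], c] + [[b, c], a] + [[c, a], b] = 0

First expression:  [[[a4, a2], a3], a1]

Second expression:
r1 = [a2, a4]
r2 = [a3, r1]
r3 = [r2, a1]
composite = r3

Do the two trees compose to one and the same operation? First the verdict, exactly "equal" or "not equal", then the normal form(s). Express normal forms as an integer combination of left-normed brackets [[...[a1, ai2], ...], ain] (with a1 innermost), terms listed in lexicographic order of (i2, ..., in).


equal; the common form is [[[a1, a2], a4], a3] - [[[a1, a3], a2], a4] + [[[a1, a3], a4], a2] - [[[a1, a4], a2], a3]

The first composite normalizes to [[[a1, a2], a4], a3] - [[[a1, a3], a2], a4] + [[[a1, a3], a4], a2] - [[[a1, a4], a2], a3]
The second composite normalizes to [[[a1, a2], a4], a3] - [[[a1, a3], a2], a4] + [[[a1, a3], a4], a2] - [[[a1, a4], a2], a3]
Same normal form: equal.


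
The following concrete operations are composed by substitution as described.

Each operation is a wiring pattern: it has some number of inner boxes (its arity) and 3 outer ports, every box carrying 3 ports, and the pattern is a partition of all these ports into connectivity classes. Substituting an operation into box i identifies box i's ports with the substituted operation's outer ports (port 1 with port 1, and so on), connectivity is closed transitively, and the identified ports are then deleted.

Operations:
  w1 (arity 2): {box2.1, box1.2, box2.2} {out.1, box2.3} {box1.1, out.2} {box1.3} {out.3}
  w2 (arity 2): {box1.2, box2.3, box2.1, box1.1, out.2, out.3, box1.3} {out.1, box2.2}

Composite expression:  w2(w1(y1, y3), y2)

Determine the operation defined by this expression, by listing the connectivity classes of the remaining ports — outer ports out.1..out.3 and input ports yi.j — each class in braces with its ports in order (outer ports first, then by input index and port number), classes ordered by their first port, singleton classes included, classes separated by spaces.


{out.1, y2.2} {out.2, out.3, y1.1, y2.1, y2.3, y3.3} {y1.2, y3.1, y3.2} {y1.3}


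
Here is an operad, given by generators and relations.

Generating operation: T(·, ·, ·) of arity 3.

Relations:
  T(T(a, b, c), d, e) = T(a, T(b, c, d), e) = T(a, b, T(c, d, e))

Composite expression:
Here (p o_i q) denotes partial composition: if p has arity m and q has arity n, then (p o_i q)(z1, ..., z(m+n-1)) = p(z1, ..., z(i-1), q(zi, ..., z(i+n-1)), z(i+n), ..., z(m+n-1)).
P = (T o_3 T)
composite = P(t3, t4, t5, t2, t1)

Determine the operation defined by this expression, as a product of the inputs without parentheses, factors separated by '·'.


t3 · t4 · t5 · t2 · t1

Under associativity of T, the answer is the t's in reading order.
T(t5, t2, t1) spells out as t5 · t2 · t1
T(t3, t4, T(t5, t2, t1)) spells out as t3 · t4 · t5 · t2 · t1


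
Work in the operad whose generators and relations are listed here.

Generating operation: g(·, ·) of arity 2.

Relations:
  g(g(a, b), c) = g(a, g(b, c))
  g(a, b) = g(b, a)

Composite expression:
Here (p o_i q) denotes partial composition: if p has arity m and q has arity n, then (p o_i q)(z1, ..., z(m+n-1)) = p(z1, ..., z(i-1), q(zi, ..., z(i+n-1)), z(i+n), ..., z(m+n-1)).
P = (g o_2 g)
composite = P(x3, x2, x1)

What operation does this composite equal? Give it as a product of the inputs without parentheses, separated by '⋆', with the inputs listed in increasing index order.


x1 ⋆ x2 ⋆ x3

Key point: g commutes, so take the x-inputs in any fixed order.
g(x2, x1) collapses to x2 ⋆ x1
g(x3, g(x2, x1)) collapses to x3 ⋆ x2 ⋆ x1
commutativity sorts the factors: x1 ⋆ x2 ⋆ x3


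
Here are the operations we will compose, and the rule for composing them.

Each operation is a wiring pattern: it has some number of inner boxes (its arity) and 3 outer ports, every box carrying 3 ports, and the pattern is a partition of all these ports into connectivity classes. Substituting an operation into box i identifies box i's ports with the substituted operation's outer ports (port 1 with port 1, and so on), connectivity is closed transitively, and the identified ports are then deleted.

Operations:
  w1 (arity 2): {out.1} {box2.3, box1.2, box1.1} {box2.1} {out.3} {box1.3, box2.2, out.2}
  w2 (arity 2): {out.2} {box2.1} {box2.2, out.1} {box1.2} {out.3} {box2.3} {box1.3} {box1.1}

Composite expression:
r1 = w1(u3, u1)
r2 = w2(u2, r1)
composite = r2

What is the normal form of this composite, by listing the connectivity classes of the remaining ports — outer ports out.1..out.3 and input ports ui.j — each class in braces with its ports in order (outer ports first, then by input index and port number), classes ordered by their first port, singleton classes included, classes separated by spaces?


{out.1, u1.2, u3.3} {out.2} {out.3} {u1.1} {u1.3, u3.1, u3.2} {u2.1} {u2.2} {u2.3}

After gluing at w2, chains via deleted ports link the u-ports.
stage w1: inputs (u3, u1), connectivity {out.1} {out.2, u1.2, u3.3} {out.3} {u1.1} {u1.3, u3.1, u3.2}, out.j its boundary
stage w2: inputs (u2, u3, u1), connectivity {out.1, u1.2, u3.3} {out.2} {out.3} {u1.1} {u1.3, u3.1, u3.2} {u2.1} {u2.2} {u2.3}, out.j its boundary


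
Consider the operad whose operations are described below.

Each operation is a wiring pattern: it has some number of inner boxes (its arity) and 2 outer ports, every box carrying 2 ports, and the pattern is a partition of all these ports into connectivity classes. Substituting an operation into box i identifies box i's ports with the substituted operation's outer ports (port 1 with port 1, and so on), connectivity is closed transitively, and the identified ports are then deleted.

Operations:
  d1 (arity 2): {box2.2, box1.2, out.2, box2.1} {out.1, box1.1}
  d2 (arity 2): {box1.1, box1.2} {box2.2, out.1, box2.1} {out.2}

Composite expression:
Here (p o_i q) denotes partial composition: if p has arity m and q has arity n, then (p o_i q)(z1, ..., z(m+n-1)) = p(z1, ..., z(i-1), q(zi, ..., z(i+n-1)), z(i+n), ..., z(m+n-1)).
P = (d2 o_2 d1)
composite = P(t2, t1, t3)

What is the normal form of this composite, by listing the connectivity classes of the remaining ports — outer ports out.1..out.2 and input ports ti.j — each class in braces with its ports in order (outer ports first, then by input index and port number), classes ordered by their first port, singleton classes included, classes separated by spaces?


{out.1, t1.1, t1.2, t3.1, t3.2} {out.2} {t2.1, t2.2}


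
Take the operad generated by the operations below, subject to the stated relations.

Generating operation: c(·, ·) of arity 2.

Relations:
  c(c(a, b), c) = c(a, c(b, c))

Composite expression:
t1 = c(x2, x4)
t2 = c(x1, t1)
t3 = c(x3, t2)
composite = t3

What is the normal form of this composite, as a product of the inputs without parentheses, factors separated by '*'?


Under associativity of c, the answer is the x's in reading order.
c(x2, x4) flattens to x2 * x4
c(x1, c(x2, x4)) flattens to x1 * x2 * x4
c(x3, c(x1, c(x2, x4))) flattens to x3 * x1 * x2 * x4

x3 * x1 * x2 * x4


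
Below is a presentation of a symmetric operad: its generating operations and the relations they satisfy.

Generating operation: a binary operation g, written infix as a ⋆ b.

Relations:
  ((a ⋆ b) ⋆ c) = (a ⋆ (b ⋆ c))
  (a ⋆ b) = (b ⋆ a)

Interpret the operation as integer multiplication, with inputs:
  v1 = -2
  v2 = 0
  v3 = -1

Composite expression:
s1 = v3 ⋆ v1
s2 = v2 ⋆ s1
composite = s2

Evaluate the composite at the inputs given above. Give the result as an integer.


0

(v3 ⋆ v1) = 2
(v2 ⋆ (v3 ⋆ v1)) = 0


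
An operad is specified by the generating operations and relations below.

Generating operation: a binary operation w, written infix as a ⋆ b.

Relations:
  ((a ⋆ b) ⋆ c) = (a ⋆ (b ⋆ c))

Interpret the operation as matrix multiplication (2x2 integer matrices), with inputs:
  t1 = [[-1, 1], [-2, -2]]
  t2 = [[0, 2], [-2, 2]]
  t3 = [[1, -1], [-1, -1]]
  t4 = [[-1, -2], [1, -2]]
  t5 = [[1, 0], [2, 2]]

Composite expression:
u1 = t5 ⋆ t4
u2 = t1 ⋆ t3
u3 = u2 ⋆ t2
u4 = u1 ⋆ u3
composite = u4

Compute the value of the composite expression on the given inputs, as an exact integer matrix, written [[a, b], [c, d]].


(t5 ⋆ t4) = [[-1, -2], [0, -8]]
(t1 ⋆ t3) = [[-2, 0], [0, 4]]
((t1 ⋆ t3) ⋆ t2) = [[0, -4], [-8, 8]]
((t5 ⋆ t4) ⋆ ((t1 ⋆ t3) ⋆ t2)) = [[16, -12], [64, -64]]

[[16, -12], [64, -64]]


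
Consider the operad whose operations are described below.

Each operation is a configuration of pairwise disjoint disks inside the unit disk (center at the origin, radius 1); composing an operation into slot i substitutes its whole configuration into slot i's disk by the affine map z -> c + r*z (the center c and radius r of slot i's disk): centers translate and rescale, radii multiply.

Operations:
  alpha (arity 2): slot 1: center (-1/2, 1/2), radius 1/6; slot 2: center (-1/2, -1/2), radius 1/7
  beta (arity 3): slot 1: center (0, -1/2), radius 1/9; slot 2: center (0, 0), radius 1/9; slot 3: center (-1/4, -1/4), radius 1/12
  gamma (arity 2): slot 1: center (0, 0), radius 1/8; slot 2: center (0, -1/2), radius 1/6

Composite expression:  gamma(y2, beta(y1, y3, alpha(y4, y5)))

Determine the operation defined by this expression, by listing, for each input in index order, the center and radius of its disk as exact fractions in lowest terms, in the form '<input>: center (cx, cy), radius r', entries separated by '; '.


y1: center (0, -7/12), radius 1/54; y2: center (0, 0), radius 1/8; y3: center (0, -1/2), radius 1/54; y4: center (-7/144, -77/144), radius 1/432; y5: center (-7/144, -79/144), radius 1/504


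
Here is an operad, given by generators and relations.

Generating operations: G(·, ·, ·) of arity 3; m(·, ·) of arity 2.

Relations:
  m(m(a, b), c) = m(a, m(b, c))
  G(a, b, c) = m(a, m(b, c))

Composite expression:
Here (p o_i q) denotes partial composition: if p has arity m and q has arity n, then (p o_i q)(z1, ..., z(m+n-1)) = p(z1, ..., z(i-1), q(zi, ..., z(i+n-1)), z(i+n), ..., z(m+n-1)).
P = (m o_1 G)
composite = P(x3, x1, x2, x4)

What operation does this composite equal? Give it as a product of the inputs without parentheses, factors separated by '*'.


Under associativity of m, the answer is the x's in reading order.
G(x3, x1, x2) spells out as x3 * x1 * x2
m(G(x3, x1, x2), x4) spells out as x3 * x1 * x2 * x4

x3 * x1 * x2 * x4


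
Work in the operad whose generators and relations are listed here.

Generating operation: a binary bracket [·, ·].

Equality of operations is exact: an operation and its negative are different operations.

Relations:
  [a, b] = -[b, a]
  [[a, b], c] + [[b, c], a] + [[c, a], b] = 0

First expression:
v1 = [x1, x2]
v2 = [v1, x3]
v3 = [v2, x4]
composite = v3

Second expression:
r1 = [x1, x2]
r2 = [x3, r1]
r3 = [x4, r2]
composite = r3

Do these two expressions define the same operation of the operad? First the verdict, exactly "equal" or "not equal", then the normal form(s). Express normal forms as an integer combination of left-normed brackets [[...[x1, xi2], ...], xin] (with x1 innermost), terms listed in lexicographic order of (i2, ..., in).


equal — both sides give [[[x1, x2], x3], x4]

The first expression reduces to [[[x1, x2], x3], x4]
The second expression reduces to [[[x1, x2], x3], x4]
The normal forms match — equal.


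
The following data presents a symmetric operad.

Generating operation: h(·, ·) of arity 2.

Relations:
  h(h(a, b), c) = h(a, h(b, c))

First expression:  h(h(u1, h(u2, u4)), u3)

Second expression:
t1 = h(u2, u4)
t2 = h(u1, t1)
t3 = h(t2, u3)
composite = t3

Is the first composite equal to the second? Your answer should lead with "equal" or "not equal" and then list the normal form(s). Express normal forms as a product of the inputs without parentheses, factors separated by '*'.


equal; both compose to u1 * u2 * u4 * u3

The first composite normalizes to u1 * u2 * u4 * u3
The second composite normalizes to u1 * u2 * u4 * u3
The normal forms match — equal.


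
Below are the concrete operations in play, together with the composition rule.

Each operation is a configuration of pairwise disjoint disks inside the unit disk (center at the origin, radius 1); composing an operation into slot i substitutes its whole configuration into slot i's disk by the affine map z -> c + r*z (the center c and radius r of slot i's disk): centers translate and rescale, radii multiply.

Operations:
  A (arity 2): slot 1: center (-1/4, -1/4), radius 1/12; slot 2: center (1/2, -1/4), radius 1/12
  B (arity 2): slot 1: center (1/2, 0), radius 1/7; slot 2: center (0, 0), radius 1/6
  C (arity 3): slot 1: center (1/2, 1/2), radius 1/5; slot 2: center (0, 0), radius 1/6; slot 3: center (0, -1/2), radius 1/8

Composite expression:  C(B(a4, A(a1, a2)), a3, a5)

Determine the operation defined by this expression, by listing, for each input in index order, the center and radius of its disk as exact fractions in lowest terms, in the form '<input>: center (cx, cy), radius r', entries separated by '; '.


a1: center (59/120, 59/120), radius 1/360; a2: center (31/60, 59/120), radius 1/360; a3: center (0, 0), radius 1/6; a4: center (3/5, 1/2), radius 1/35; a5: center (0, -1/2), radius 1/8

Follow each a-input down from C: c' goes to c + r*c', radius to r*r'.
a4: after 2 affine steps, its disk has center (3/5, 1/2), radius 1/35
a1: after 3 affine steps, its disk has center (59/120, 59/120), radius 1/360
a2: after 3 affine steps, its disk has center (31/60, 59/120), radius 1/360
a3: after 1 affine step, its disk has center (0, 0), radius 1/6
a5: after 1 affine step, its disk has center (0, -1/2), radius 1/8


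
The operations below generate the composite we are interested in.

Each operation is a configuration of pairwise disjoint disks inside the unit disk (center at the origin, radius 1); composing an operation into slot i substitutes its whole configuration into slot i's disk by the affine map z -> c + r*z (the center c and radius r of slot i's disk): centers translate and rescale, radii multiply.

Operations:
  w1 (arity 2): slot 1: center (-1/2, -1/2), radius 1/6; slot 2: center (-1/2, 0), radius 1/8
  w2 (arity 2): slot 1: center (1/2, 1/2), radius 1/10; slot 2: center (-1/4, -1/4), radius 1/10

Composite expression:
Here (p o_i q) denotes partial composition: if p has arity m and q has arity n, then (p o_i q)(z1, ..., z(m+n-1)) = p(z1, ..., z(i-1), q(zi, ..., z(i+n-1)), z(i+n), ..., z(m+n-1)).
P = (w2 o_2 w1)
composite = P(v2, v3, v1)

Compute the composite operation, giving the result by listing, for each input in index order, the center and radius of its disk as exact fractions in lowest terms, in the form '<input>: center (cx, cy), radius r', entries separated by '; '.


Below w2, radii multiply path by path; the v-disk centers shift.
for v2, the 1-step affine chain lands on center (1/2, 1/2), radius 1/10
for v3, the 2-step affine chain lands on center (-3/10, -3/10), radius 1/60
for v1, the 2-step affine chain lands on center (-3/10, -1/4), radius 1/80

v1: center (-3/10, -1/4), radius 1/80; v2: center (1/2, 1/2), radius 1/10; v3: center (-3/10, -3/10), radius 1/60


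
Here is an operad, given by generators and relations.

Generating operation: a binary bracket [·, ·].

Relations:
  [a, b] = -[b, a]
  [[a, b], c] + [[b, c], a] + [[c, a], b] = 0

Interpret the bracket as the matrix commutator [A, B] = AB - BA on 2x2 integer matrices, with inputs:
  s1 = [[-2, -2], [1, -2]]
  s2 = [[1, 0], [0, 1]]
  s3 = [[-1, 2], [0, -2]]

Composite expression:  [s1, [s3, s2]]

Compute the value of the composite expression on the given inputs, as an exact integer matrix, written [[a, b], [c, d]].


[[0, 0], [0, 0]]


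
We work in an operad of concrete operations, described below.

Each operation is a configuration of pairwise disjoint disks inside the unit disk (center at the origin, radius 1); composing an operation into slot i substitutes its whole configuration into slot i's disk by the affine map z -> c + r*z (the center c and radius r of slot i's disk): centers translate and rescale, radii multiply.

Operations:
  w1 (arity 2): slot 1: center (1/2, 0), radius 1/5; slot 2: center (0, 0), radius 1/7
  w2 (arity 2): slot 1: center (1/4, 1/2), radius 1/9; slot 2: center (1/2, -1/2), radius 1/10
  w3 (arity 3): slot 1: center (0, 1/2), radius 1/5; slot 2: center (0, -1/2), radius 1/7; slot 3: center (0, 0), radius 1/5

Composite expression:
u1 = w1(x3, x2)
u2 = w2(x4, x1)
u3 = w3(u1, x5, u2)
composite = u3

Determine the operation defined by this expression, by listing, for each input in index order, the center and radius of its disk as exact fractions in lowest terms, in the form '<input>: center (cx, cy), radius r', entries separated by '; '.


x1: center (1/10, -1/10), radius 1/50; x2: center (0, 1/2), radius 1/35; x3: center (1/10, 1/2), radius 1/25; x4: center (1/20, 1/10), radius 1/45; x5: center (0, -1/2), radius 1/7

Each x-disk chains the slot maps above it in w3; radii multiply.
x3: after 2 affine steps, its disk has center (1/10, 1/2), radius 1/25
x2: after 2 affine steps, its disk has center (0, 1/2), radius 1/35
x5: after 1 affine step, its disk has center (0, -1/2), radius 1/7
x4: after 2 affine steps, its disk has center (1/20, 1/10), radius 1/45
x1: after 2 affine steps, its disk has center (1/10, -1/10), radius 1/50


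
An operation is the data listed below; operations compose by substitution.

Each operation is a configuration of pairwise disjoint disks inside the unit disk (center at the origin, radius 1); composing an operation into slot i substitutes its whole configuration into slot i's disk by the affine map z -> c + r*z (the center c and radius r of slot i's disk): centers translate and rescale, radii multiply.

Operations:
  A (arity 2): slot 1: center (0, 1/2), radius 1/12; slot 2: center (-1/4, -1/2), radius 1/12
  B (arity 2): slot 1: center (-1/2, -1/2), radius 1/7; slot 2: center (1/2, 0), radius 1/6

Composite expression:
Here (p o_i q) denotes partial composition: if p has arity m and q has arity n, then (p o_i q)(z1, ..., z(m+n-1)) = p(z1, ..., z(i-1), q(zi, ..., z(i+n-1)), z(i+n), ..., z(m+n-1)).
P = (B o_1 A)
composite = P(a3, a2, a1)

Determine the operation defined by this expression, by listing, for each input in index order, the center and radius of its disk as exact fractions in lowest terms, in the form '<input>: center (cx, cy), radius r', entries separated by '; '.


a1: center (1/2, 0), radius 1/6; a2: center (-15/28, -4/7), radius 1/84; a3: center (-1/2, -3/7), radius 1/84

Only the slot chain above each a matters under B; compose those maps.
a3 passes through 2 substitutions, ending at center (-1/2, -3/7), radius 1/84
a2 passes through 2 substitutions, ending at center (-15/28, -4/7), radius 1/84
a1 passes through 1 substitution, ending at center (1/2, 0), radius 1/6


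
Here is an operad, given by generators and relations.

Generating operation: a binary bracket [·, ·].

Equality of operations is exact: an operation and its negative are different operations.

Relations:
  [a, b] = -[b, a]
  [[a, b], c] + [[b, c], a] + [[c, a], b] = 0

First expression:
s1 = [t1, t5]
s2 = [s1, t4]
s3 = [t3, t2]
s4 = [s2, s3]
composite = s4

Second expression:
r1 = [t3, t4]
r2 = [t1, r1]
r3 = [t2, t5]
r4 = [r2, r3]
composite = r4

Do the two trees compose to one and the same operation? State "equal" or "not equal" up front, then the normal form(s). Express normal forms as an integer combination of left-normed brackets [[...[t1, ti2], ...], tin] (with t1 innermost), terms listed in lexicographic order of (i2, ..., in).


not equal; the first gives -[[[[t1, t5], t4], t2], t3] + [[[[t1, t5], t4], t3], t2] and the second [[[[t1, t3], t4], t2], t5] - [[[[t1, t3], t4], t5], t2] - [[[[t1, t4], t3], t2], t5] + [[[[t1, t4], t3], t5], t2]

The first expression, normalized: -[[[[t1, t5], t4], t2], t3] + [[[[t1, t5], t4], t3], t2]
The second expression, normalized: [[[[t1, t3], t4], t2], t5] - [[[[t1, t3], t4], t5], t2] - [[[[t1, t4], t3], t2], t5] + [[[[t1, t4], t3], t5], t2]
No match — not equal.


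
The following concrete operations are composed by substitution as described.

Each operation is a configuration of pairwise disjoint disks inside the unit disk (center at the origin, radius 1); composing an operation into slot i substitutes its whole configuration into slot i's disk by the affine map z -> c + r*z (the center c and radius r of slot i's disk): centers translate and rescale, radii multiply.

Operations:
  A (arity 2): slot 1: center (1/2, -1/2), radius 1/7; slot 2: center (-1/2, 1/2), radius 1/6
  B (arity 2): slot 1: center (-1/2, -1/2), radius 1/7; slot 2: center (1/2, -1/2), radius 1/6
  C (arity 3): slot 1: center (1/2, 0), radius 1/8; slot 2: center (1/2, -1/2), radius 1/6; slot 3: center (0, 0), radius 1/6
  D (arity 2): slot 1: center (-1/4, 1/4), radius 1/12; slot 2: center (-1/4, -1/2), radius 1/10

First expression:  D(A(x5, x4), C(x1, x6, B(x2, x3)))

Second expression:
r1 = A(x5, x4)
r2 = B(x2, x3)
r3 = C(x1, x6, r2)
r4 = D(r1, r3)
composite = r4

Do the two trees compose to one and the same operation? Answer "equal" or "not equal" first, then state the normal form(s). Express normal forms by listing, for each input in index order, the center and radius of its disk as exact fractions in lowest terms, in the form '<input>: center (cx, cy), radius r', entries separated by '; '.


equal: each reduces to x1: center (-1/5, -1/2), radius 1/80; x2: center (-31/120, -61/120), radius 1/420; x3: center (-29/120, -61/120), radius 1/360; x4: center (-7/24, 7/24), radius 1/72; x5: center (-5/24, 5/24), radius 1/84; x6: center (-1/5, -11/20), radius 1/60

In normal form, the first expression is x1: center (-1/5, -1/2), radius 1/80; x2: center (-31/120, -61/120), radius 1/420; x3: center (-29/120, -61/120), radius 1/360; x4: center (-7/24, 7/24), radius 1/72; x5: center (-5/24, 5/24), radius 1/84; x6: center (-1/5, -11/20), radius 1/60
In normal form, the second expression is x1: center (-1/5, -1/2), radius 1/80; x2: center (-31/120, -61/120), radius 1/420; x3: center (-29/120, -61/120), radius 1/360; x4: center (-7/24, 7/24), radius 1/72; x5: center (-5/24, 5/24), radius 1/84; x6: center (-1/5, -11/20), radius 1/60
Same normal form: equal.


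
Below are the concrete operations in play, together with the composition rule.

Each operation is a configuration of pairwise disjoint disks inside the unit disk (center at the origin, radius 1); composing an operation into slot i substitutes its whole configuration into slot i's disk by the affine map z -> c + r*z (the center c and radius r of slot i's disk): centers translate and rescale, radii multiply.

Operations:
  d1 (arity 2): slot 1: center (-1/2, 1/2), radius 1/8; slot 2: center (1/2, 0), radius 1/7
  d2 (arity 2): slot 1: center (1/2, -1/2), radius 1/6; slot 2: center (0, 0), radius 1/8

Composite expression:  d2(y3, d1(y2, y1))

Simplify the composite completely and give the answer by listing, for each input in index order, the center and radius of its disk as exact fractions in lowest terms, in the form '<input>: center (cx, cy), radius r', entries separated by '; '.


y1: center (1/16, 0), radius 1/56; y2: center (-1/16, 1/16), radius 1/64; y3: center (1/2, -1/2), radius 1/6

Affine substitution under d2: radii multiply and y-centers shift.
y3 passes through 1 substitution, ending at center (1/2, -1/2), radius 1/6
y2 passes through 2 substitutions, ending at center (-1/16, 1/16), radius 1/64
y1 passes through 2 substitutions, ending at center (1/16, 0), radius 1/56


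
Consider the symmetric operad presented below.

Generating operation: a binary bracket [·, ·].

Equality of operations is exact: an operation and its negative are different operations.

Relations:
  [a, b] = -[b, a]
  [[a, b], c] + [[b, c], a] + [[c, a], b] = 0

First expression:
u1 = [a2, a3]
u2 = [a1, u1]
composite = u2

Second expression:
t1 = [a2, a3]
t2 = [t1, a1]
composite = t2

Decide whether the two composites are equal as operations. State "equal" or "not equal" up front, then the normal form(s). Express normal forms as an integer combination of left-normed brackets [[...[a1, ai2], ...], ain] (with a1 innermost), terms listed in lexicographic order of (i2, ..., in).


not equal; first: [[a1, a2], a3] - [[a1, a3], a2]; second: -[[a1, a2], a3] + [[a1, a3], a2]

The first expression, normalized: [[a1, a2], a3] - [[a1, a3], a2]
The second expression, normalized: -[[a1, a2], a3] + [[a1, a3], a2]
Distinct normal forms: not equal.


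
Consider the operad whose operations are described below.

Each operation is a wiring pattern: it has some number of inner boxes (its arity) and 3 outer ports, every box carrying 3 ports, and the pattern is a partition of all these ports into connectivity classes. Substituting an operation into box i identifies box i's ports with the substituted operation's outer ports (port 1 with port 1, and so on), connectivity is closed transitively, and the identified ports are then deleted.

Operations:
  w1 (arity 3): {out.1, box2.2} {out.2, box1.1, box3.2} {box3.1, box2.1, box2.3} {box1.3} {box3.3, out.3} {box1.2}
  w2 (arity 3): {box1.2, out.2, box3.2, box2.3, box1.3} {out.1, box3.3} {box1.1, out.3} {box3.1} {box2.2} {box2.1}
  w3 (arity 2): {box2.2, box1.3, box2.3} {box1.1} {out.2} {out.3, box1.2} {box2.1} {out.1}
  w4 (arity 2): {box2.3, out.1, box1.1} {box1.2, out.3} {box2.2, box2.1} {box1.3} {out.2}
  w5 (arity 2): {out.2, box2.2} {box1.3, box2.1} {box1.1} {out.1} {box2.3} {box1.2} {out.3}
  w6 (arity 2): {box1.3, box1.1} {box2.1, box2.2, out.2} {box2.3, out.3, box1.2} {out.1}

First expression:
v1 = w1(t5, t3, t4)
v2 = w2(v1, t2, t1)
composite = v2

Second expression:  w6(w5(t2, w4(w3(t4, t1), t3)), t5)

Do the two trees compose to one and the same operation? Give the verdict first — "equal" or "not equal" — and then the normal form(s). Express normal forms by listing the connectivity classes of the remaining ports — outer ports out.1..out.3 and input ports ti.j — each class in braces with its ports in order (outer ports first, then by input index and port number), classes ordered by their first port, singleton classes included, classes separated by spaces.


not equal — first {out.1, t1.3} {out.2, t1.2, t2.3, t4.2, t4.3, t5.1} {out.3, t3.2} {t1.1} {t2.1} {t2.2} {t3.1, t3.3, t4.1} {t5.2} {t5.3}, second {out.1} {out.2, t5.1, t5.2} {out.3, t5.3} {t1.1} {t1.2, t1.3, t4.3} {t2.1} {t2.2} {t2.3, t3.3} {t3.1, t3.2} {t4.1} {t4.2}

Normal form of the first expression: {out.1, t1.3} {out.2, t1.2, t2.3, t4.2, t4.3, t5.1} {out.3, t3.2} {t1.1} {t2.1} {t2.2} {t3.1, t3.3, t4.1} {t5.2} {t5.3}
Normal form of the second expression: {out.1} {out.2, t5.1, t5.2} {out.3, t5.3} {t1.1} {t1.2, t1.3, t4.3} {t2.1} {t2.2} {t2.3, t3.3} {t3.1, t3.2} {t4.1} {t4.2}
The forms do not match — not equal.


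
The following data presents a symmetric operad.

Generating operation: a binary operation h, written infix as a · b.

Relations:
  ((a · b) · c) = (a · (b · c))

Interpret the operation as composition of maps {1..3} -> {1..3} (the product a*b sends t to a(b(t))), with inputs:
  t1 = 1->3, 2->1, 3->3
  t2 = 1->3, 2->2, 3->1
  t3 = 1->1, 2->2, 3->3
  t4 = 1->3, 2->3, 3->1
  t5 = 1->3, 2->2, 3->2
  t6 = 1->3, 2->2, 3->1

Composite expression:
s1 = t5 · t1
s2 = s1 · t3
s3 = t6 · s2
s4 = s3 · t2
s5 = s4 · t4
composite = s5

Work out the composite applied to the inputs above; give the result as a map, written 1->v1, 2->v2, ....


1->2, 2->2, 3->2

(t5 · t1) = 1->2, 2->3, 3->2
((t5 · t1) · t3) = 1->2, 2->3, 3->2
(t6 · ((t5 · t1) · t3)) = 1->2, 2->1, 3->2
((t6 · ((t5 · t1) · t3)) · t2) = 1->2, 2->1, 3->2
(((t6 · ((t5 · t1) · t3)) · t2) · t4) = 1->2, 2->2, 3->2


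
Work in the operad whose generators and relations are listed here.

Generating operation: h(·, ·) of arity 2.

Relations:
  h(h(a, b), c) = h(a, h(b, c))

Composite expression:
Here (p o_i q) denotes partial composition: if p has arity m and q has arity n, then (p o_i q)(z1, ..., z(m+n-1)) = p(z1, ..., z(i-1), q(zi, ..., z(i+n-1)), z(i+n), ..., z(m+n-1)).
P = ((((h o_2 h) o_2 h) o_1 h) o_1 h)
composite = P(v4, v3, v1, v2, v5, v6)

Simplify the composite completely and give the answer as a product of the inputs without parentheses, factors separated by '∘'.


v4 ∘ v3 ∘ v1 ∘ v2 ∘ v5 ∘ v6

Associativity of h dissolves the nesting; only the v-input order survives.
h(v4, v3) collapses to v4 ∘ v3
h(h(v4, v3), v1) collapses to v4 ∘ v3 ∘ v1
h(v2, v5) collapses to v2 ∘ v5
h(h(v2, v5), v6) collapses to v2 ∘ v5 ∘ v6
h(h(h(v4, v3), v1), h(h(v2, v5), v6)) collapses to v4 ∘ v3 ∘ v1 ∘ v2 ∘ v5 ∘ v6


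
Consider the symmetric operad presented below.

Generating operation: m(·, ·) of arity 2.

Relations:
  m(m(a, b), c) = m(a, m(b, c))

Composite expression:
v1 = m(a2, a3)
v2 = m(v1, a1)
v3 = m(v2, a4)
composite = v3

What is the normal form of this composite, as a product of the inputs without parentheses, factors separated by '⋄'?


a2 ⋄ a3 ⋄ a1 ⋄ a4


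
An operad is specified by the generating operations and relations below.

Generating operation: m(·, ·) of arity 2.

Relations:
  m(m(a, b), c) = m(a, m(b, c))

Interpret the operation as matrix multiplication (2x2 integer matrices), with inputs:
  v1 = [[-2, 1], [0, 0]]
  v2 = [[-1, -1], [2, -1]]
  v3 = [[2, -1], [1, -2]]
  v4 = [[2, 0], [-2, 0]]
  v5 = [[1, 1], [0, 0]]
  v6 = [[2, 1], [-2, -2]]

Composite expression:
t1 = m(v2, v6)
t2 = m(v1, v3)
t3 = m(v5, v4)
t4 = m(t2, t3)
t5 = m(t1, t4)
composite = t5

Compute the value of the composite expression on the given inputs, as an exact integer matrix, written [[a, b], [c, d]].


[[0, 0], [0, 0]]

m(v2, v6) = [[0, 1], [6, 4]]
m(v1, v3) = [[-3, 0], [0, 0]]
m(v5, v4) = [[0, 0], [0, 0]]
m(m(v1, v3), m(v5, v4)) = [[0, 0], [0, 0]]
m(m(v2, v6), m(m(v1, v3), m(v5, v4))) = [[0, 0], [0, 0]]
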